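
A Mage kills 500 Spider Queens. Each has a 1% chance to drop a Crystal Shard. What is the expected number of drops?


Expected drops = kills * (drop_rate / 100)
= 500 * (1 / 100)
= 500 * 0.01
= 5.0

5.0 drops


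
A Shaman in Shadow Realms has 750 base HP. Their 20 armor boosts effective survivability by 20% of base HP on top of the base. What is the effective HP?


EHP = 750 * (1 + 20/100)
= 750 * (1 + 0.2)
= 750 * 1.2
= 900.0

900.0 EHP


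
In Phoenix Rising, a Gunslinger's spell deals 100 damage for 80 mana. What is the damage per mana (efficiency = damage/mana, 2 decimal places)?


Efficiency = damage / mana
= 100 / 80
= 1.25

1.25 dmg/mana


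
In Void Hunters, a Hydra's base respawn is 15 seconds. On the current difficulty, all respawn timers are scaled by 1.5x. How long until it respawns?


Respawn time = base * multiplier
= 15 * 1.5
= 22.5 seconds

22.5 seconds


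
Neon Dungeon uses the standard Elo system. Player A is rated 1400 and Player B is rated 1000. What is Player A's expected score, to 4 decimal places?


Elo expected score: Ea = 1/(1 + 10^((Rb-Ra)/400))
Rb - Ra = 1000 - 1400 = -400
(Rb-Ra)/400 = -400/400 = -1.0
10^-1.0 = 0.1
Ea = 1/(1 + 0.1) = 1/1.1 = 0.9091

0.9091


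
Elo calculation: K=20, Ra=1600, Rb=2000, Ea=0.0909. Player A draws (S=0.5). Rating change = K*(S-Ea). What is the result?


Elo update: delta = K * (S - Ea), where S = 0.5 (draws)
S - Ea = 0.5 - 0.0909 = 0.4091
Rating change = 20 * 0.4091
= 8.18

8.18 rating points


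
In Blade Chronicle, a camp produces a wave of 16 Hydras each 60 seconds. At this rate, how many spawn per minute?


Spawns per minute = count * (60 / interval)
= 16 * (60 / 60)
= 16 * 1.0
= 16.0

16.0 per minute


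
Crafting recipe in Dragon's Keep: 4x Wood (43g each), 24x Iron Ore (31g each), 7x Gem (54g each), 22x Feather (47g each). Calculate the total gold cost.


Cost breakdown:
  Wood: 4 * 43 = 172
  Iron Ore: 24 * 31 = 744
  Gem: 7 * 54 = 378
  Feather: 22 * 47 = 1034
Total = 172 + 744 + 378 + 1034 = 2328

2328 gold


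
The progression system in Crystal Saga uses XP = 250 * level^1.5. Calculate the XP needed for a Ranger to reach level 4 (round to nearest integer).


XP = 250 * level^1.5
Substitute level = 4:
XP = 250 * 4^1.5
= 250 * 8.0
= 2000

2000 XP


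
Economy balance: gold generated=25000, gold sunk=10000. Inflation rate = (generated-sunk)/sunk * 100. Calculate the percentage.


Net gold = 25000 - 10000 = 15000
Inflation rate = net / sunk * 100 = 15000 / 10000 * 100
= 1.5 * 100
= 150.00%

150.00%


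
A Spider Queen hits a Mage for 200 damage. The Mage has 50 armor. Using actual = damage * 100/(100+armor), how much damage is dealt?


actual = 200 * 100 / (100 + 50)
= 200 * 100 / 150
= 20000 / 150
= 133.33

133.33 damage


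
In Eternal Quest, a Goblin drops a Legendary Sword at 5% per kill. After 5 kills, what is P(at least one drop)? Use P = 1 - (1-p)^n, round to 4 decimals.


P(at least one) = 1 - P(none) = 1 - (1-p)^n
p = 5/100 = 0.05
1 - p = 0.95
(1 - p)^5 = 0.95^5 = 0.773781
P(at least one) = 1 - 0.773781 = 0.2262

0.2262


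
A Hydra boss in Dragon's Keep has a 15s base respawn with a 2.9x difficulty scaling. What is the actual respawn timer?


Respawn time = base * multiplier
= 15 * 2.9
= 43.5 seconds

43.5 seconds


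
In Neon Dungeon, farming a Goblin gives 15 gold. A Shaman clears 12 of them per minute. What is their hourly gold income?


Gold per minute = 15 * 12 = 180
Gold per hour = 180 * 60 = 10800

10800 gold/hour


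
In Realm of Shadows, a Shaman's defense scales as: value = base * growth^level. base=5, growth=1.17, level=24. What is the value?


value = base * growth^level
= 5 * 1.17^24
= 5 * 43.297287
= 216.49

216.49 defense


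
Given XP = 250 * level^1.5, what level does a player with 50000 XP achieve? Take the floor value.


XP = 250 * level^1.5, so level = (XP / 250)^(1/1.5)
= (50000 / 250)^(1/1.5)
= 200.0^0.6667
= 34.1995
Floor: level = 34

level 34


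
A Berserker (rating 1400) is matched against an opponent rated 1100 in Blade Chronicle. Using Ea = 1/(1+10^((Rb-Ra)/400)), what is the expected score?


Elo expected score: Ea = 1/(1 + 10^((Rb-Ra)/400))
Rb - Ra = 1100 - 1400 = -300
(Rb-Ra)/400 = -300/400 = -0.75
10^-0.75 = 0.177828
Ea = 1/(1 + 0.177828) = 1/1.177828 = 0.8490

0.8490


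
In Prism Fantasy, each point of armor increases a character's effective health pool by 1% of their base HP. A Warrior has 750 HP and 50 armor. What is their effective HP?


EHP = 750 * (1 + 50/100)
= 750 * (1 + 0.5)
= 750 * 1.5
= 1125.0

1125.0 EHP


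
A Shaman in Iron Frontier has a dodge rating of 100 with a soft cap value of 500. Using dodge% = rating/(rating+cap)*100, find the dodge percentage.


dodge% = 100 / (100 + 500) * 100
= 100 / 600 * 100
= 0.166667 * 100
= 16.67%

16.67%


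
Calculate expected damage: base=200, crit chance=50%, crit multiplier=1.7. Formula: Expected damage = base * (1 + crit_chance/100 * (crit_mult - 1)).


E[dmg] = base * (1 + crit_chance * (crit_mult - 1))
cc as decimal = 50/100 = 0.5
cm - 1 = 1.7 - 1 = 0.7
Bonus factor = 0.5 * 0.7 = 0.35
Total multiplier = 1 + 0.35 = 1.35
Expected damage = 200 * 1.35 = 270.00

270.00 damage


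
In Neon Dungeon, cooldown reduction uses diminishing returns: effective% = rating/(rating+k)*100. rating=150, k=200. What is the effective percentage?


effective% = rating / (rating + k) * 100
= 150 / (150 + 200) * 100
= 150 / 350 * 100
= 0.428571 * 100
= 42.86%

42.86%


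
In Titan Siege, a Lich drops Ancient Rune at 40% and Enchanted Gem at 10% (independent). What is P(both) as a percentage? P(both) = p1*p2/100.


For independent events, P(both) = P(A) * P(B)
= 40% * 10%
= 400 / 100 %
= 4.0%

4.0%


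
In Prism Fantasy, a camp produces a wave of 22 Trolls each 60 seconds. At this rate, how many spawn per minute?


Spawns per minute = count * (60 / interval)
= 22 * (60 / 60)
= 22 * 1.0
= 22.0

22.0 per minute


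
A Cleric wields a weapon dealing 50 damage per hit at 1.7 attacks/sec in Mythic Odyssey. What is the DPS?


DPS = damage * attack_speed
= 50 * 1.7
= 85.0

85.0 DPS


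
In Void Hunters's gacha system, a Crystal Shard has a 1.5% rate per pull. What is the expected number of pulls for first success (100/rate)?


Expected pulls for a geometric distribution = 1/p = 100 / rate%
= 100 / 1.5
= 66.67

66.67 pulls


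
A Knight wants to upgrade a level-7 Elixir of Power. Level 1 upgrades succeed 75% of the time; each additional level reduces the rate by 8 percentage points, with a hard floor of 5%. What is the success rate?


raw_rate = 75 - 8 * (7 - 1)
= 75 - 8 * 6
= 75 - 48
= 27
Apply floor: max(27, 5) = 27%

27%


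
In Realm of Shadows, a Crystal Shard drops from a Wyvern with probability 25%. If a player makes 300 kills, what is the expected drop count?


Expected drops = kills * (drop_rate / 100)
= 300 * (25 / 100)
= 300 * 0.25
= 75.0

75.0 drops


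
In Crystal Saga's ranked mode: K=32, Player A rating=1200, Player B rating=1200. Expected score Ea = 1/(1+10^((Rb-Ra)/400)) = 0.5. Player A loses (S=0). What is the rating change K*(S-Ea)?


Elo update: delta = K * (S - Ea), where S = 0 (loses)
S - Ea = 0 - 0.5 = -0.5
Rating change = 32 * -0.5
= -16.00

-16.00 rating points


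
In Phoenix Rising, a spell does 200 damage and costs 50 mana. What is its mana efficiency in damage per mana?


Efficiency = damage / mana
= 200 / 50
= 4.00

4.00 dmg/mana


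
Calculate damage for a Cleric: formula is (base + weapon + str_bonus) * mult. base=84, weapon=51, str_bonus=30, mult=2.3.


Sum base + weapon + str = 84 + 51 + 30 = 165
Multiply by 2.3:
165 * 2.3 = 379.5

379.5 damage


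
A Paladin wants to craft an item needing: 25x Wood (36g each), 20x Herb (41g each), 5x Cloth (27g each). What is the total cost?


Cost breakdown:
  Wood: 25 * 36 = 900
  Herb: 20 * 41 = 820
  Cloth: 5 * 27 = 135
Total = 900 + 820 + 135 = 1855

1855 gold


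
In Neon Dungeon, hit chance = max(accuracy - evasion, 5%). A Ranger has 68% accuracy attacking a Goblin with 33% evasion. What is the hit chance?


accuracy - evasion = 68 - 33 = 35
Apply floor: max(35, 5) = 35
Hit chance = 35%

35%


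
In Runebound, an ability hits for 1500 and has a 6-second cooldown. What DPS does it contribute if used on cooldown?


DPS = damage / cooldown
= 1500 / 6
= 250.00

250.00 DPS


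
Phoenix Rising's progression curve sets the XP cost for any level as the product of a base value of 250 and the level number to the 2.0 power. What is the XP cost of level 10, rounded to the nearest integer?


XP = 250 * level^2.0
Substitute level = 10:
XP = 250 * 10^2.0
= 250 * 100.0
= 25000

25000 XP


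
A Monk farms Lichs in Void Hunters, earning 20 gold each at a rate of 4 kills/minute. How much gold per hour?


Gold per minute = 20 * 4 = 80
Gold per hour = 80 * 60 = 4800

4800 gold/hour


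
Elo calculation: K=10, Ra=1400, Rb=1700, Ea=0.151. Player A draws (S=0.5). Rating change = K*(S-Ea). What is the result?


Elo update: delta = K * (S - Ea), where S = 0.5 (draws)
S - Ea = 0.5 - 0.151 = 0.349
Rating change = 10 * 0.349
= 3.49

3.49 rating points


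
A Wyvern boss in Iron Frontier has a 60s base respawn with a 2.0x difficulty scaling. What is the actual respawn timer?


Respawn time = base * multiplier
= 60 * 2.0
= 120.0 seconds

120.0 seconds


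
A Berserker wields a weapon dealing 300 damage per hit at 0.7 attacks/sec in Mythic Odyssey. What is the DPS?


DPS = damage * attack_speed
= 300 * 0.7
= 210.0

210.0 DPS


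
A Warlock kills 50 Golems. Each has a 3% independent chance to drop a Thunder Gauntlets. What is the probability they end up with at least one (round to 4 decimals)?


P(at least one) = 1 - P(none) = 1 - (1-p)^n
p = 3/100 = 0.03
1 - p = 0.97
(1 - p)^50 = 0.97^50 = 0.218065
P(at least one) = 1 - 0.218065 = 0.7819

0.7819


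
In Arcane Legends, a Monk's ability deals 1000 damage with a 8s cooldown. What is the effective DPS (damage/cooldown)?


DPS = damage / cooldown
= 1000 / 8
= 125.00

125.00 DPS


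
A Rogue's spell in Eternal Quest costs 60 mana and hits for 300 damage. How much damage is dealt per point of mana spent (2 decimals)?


Efficiency = damage / mana
= 300 / 60
= 5.00

5.00 dmg/mana


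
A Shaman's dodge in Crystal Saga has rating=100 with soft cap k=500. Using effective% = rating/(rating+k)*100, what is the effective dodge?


effective% = rating / (rating + k) * 100
= 100 / (100 + 500) * 100
= 100 / 600 * 100
= 0.166667 * 100
= 16.67%

16.67%


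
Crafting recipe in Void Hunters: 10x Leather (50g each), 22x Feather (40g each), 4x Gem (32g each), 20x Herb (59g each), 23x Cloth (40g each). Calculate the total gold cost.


Cost breakdown:
  Leather: 10 * 50 = 500
  Feather: 22 * 40 = 880
  Gem: 4 * 32 = 128
  Herb: 20 * 59 = 1180
  Cloth: 23 * 40 = 920
Total = 500 + 880 + 128 + 1180 + 920 = 3608

3608 gold


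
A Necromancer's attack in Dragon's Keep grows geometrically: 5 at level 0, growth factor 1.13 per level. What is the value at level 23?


value = base * growth^level
= 5 * 1.13^23
= 5 * 16.626629
= 83.13

83.13 attack


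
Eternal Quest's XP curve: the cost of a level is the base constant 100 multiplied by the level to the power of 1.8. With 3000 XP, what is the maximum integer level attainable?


XP = 100 * level^1.8, so level = (XP / 100)^(1/1.8)
= (3000 / 100)^(1/1.8)
= 30.0^0.5556
= 6.6164
Floor: level = 6

level 6


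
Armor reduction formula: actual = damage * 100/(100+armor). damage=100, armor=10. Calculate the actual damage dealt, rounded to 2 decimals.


actual = 100 * 100 / (100 + 10)
= 100 * 100 / 110
= 10000 / 110
= 90.91

90.91 damage


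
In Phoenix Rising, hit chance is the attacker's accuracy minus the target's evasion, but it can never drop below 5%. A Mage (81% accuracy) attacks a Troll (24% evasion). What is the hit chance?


accuracy - evasion = 81 - 24 = 57
Apply floor: max(57, 5) = 57
Hit chance = 57%

57%


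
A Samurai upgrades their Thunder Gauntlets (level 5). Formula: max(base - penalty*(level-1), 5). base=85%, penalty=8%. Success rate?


raw_rate = 85 - 8 * (5 - 1)
= 85 - 8 * 4
= 85 - 32
= 53
Apply floor: max(53, 5) = 53%

53%


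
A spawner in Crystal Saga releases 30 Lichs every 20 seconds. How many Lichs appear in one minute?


Spawns per minute = count * (60 / interval)
= 30 * (60 / 20)
= 30 * 3.0
= 90.0

90.0 per minute


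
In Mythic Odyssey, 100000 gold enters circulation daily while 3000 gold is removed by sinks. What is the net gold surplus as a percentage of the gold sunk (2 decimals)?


Net gold = 100000 - 3000 = 97000
Inflation rate = net / sunk * 100 = 97000 / 3000 * 100
= 32.333333 * 100
= 3233.33%

3233.33%


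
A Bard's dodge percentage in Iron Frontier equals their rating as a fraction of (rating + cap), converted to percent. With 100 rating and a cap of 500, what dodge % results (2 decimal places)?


dodge% = 100 / (100 + 500) * 100
= 100 / 600 * 100
= 0.166667 * 100
= 16.67%

16.67%


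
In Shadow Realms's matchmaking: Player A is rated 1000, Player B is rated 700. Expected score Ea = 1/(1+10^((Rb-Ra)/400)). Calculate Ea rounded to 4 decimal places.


Elo expected score: Ea = 1/(1 + 10^((Rb-Ra)/400))
Rb - Ra = 700 - 1000 = -300
(Rb-Ra)/400 = -300/400 = -0.75
10^-0.75 = 0.177828
Ea = 1/(1 + 0.177828) = 1/1.177828 = 0.8490

0.8490


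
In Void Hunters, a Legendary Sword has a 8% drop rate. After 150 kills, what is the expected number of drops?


Expected drops = kills * (drop_rate / 100)
= 150 * (8 / 100)
= 150 * 0.08
= 12.0

12.0 drops


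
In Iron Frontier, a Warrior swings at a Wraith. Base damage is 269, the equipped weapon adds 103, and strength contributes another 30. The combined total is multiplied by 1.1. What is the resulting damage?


Sum base + weapon + str = 269 + 103 + 30 = 402
Multiply by 1.1:
402 * 1.1 = 442.2

442.2 damage


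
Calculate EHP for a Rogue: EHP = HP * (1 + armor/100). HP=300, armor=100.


EHP = 300 * (1 + 100/100)
= 300 * (1 + 1.0)
= 300 * 2.0
= 600.0

600.0 EHP


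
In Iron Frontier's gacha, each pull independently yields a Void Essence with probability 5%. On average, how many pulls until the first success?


Expected pulls for a geometric distribution = 1/p = 100 / rate%
= 100 / 5
= 20.0

20.0 pulls


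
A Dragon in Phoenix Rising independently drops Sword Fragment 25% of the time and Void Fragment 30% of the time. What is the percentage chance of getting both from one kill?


For independent events, P(both) = P(A) * P(B)
= 25% * 30%
= 750 / 100 %
= 7.5%

7.5%


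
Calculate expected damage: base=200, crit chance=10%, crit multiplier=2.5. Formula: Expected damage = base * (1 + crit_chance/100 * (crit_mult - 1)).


E[dmg] = base * (1 + crit_chance * (crit_mult - 1))
cc as decimal = 10/100 = 0.1
cm - 1 = 2.5 - 1 = 1.5
Bonus factor = 0.1 * 1.5 = 0.15
Total multiplier = 1 + 0.15 = 1.15
Expected damage = 200 * 1.15 = 230.00

230.00 damage


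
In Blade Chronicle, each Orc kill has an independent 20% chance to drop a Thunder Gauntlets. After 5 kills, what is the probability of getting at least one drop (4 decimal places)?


P(at least one) = 1 - P(none) = 1 - (1-p)^n
p = 20/100 = 0.2
1 - p = 0.8
(1 - p)^5 = 0.8^5 = 0.327680
P(at least one) = 1 - 0.327680 = 0.6723

0.6723


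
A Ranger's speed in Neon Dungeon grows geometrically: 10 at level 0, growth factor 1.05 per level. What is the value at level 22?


value = base * growth^level
= 10 * 1.05^22
= 10 * 2.925261
= 29.25

29.25 speed


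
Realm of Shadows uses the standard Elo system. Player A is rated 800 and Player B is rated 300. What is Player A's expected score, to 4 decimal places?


Elo expected score: Ea = 1/(1 + 10^((Rb-Ra)/400))
Rb - Ra = 300 - 800 = -500
(Rb-Ra)/400 = -500/400 = -1.25
10^-1.25 = 0.056234
Ea = 1/(1 + 0.056234) = 1/1.056234 = 0.9468

0.9468


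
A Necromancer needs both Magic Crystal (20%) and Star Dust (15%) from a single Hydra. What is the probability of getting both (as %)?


For independent events, P(both) = P(A) * P(B)
= 20% * 15%
= 300 / 100 %
= 3.0%

3.0%


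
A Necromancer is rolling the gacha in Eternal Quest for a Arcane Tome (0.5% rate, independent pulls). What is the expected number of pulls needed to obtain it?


Expected pulls for a geometric distribution = 1/p = 100 / rate%
= 100 / 0.5
= 200.0

200.0 pulls


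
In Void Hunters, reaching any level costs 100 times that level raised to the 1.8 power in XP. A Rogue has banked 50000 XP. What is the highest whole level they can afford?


XP = 100 * level^1.8, so level = (XP / 100)^(1/1.8)
= (50000 / 100)^(1/1.8)
= 500.0^0.5556
= 31.5811
Floor: level = 31

level 31


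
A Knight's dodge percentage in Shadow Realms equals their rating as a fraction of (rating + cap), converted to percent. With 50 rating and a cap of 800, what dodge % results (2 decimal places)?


dodge% = 50 / (50 + 800) * 100
= 50 / 850 * 100
= 0.058824 * 100
= 5.88%

5.88%


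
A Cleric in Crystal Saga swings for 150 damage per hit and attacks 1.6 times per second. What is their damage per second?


DPS = damage * attack_speed
= 150 * 1.6
= 240.0

240.0 DPS


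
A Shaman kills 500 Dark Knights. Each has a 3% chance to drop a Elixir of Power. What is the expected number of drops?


Expected drops = kills * (drop_rate / 100)
= 500 * (3 / 100)
= 500 * 0.03
= 15.0

15.0 drops


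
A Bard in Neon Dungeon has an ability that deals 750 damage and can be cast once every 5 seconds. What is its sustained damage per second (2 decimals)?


DPS = damage / cooldown
= 750 / 5
= 150.00

150.00 DPS


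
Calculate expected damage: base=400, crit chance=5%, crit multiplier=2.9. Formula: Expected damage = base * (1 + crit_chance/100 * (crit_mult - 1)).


E[dmg] = base * (1 + crit_chance * (crit_mult - 1))
cc as decimal = 5/100 = 0.05
cm - 1 = 2.9 - 1 = 1.9
Bonus factor = 0.05 * 1.9 = 0.095
Total multiplier = 1 + 0.095 = 1.095
Expected damage = 400 * 1.095 = 438.00

438.00 damage


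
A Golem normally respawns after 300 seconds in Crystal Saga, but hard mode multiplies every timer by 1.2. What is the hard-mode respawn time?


Respawn time = base * multiplier
= 300 * 1.2
= 360.0 seconds

360.0 seconds


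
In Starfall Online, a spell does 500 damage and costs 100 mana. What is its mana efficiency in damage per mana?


Efficiency = damage / mana
= 500 / 100
= 5.00

5.00 dmg/mana


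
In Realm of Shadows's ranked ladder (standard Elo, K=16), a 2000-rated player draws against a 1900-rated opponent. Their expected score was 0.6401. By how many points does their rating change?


Elo update: delta = K * (S - Ea), where S = 0.5 (draws)
S - Ea = 0.5 - 0.6401 = -0.1401
Rating change = 16 * -0.1401
= -2.24

-2.24 rating points


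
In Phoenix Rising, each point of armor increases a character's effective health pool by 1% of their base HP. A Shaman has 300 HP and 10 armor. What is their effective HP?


EHP = 300 * (1 + 10/100)
= 300 * (1 + 0.1)
= 300 * 1.1
= 330.0

330.0 EHP


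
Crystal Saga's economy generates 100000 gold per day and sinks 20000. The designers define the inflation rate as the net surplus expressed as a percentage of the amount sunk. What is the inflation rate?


Net gold = 100000 - 20000 = 80000
Inflation rate = net / sunk * 100 = 80000 / 20000 * 100
= 4.0 * 100
= 400.00%

400.00%


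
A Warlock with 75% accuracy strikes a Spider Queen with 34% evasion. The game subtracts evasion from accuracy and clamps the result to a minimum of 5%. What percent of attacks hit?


accuracy - evasion = 75 - 34 = 41
Apply floor: max(41, 5) = 41
Hit chance = 41%

41%


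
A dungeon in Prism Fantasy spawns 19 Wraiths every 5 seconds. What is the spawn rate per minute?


Spawns per minute = count * (60 / interval)
= 19 * (60 / 5)
= 19 * 12.0
= 228.0

228.0 per minute


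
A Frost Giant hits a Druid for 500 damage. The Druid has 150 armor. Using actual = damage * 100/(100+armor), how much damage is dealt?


actual = 500 * 100 / (100 + 150)
= 500 * 100 / 250
= 50000 / 250
= 200.00

200.00 damage


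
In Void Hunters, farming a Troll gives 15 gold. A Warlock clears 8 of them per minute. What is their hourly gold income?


Gold per minute = 15 * 8 = 120
Gold per hour = 120 * 60 = 7200

7200 gold/hour


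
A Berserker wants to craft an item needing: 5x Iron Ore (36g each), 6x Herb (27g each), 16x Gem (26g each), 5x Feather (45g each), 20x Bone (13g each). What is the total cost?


Cost breakdown:
  Iron Ore: 5 * 36 = 180
  Herb: 6 * 27 = 162
  Gem: 16 * 26 = 416
  Feather: 5 * 45 = 225
  Bone: 20 * 13 = 260
Total = 180 + 162 + 416 + 225 + 260 = 1243

1243 gold


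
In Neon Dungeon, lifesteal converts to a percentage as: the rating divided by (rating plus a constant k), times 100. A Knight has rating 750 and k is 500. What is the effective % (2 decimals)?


effective% = rating / (rating + k) * 100
= 750 / (750 + 500) * 100
= 750 / 1250 * 100
= 0.6 * 100
= 60.00%

60.00%


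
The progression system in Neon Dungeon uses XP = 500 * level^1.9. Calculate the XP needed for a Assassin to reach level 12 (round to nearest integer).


XP = 500 * level^1.9
Substitute level = 12:
XP = 500 * 12^1.9
= 500 * 112.3167
= 56158

56158 XP


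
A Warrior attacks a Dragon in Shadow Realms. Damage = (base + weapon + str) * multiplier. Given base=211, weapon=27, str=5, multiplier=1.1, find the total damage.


Sum base + weapon + str = 211 + 27 + 5 = 243
Multiply by 1.1:
243 * 1.1 = 267.3

267.3 damage


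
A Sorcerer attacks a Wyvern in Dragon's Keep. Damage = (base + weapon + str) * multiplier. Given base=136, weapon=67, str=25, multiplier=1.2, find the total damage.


Sum base + weapon + str = 136 + 67 + 25 = 228
Multiply by 1.2:
228 * 1.2 = 273.6

273.6 damage


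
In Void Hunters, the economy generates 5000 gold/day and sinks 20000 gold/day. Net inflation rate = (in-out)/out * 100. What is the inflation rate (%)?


Net gold = 5000 - 20000 = -15000
Inflation rate = net / sunk * 100 = -15000 / 20000 * 100
= -0.75 * 100
= -75.00%

-75.00%


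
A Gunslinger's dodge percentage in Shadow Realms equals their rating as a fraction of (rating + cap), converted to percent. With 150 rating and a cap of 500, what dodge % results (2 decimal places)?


dodge% = 150 / (150 + 500) * 100
= 150 / 650 * 100
= 0.230769 * 100
= 23.08%

23.08%


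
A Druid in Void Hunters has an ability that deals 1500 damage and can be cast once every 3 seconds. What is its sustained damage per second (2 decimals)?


DPS = damage / cooldown
= 1500 / 3
= 500.00

500.00 DPS


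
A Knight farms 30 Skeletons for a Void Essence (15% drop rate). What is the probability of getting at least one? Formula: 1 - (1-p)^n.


P(at least one) = 1 - P(none) = 1 - (1-p)^n
p = 15/100 = 0.15
1 - p = 0.85
(1 - p)^30 = 0.85^30 = 0.007631
P(at least one) = 1 - 0.007631 = 0.9924

0.9924


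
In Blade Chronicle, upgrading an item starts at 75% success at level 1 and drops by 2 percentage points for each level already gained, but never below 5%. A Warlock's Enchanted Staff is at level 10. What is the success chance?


raw_rate = 75 - 2 * (10 - 1)
= 75 - 2 * 9
= 75 - 18
= 57
Apply floor: max(57, 5) = 57%

57%


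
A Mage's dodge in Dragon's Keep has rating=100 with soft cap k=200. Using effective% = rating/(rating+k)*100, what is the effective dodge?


effective% = rating / (rating + k) * 100
= 100 / (100 + 200) * 100
= 100 / 300 * 100
= 0.333333 * 100
= 33.33%

33.33%


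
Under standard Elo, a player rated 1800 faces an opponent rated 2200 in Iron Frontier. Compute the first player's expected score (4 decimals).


Elo expected score: Ea = 1/(1 + 10^((Rb-Ra)/400))
Rb - Ra = 2200 - 1800 = 400
(Rb-Ra)/400 = 400/400 = 1.0
10^1.0 = 10.0
Ea = 1/(1 + 10.0) = 1/11.0 = 0.0909

0.0909


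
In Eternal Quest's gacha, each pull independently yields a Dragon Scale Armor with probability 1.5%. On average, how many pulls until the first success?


Expected pulls for a geometric distribution = 1/p = 100 / rate%
= 100 / 1.5
= 66.67

66.67 pulls


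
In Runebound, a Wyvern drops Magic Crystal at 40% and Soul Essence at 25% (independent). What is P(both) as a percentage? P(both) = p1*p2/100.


For independent events, P(both) = P(A) * P(B)
= 40% * 25%
= 1000 / 100 %
= 10.0%

10.0%


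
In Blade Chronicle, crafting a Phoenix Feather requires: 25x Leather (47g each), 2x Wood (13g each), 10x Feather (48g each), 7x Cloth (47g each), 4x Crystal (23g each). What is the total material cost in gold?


Cost breakdown:
  Leather: 25 * 47 = 1175
  Wood: 2 * 13 = 26
  Feather: 10 * 48 = 480
  Cloth: 7 * 47 = 329
  Crystal: 4 * 23 = 92
Total = 1175 + 26 + 480 + 329 + 92 = 2102

2102 gold


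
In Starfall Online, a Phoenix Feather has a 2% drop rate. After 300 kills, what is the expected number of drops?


Expected drops = kills * (drop_rate / 100)
= 300 * (2 / 100)
= 300 * 0.02
= 6.0

6.0 drops


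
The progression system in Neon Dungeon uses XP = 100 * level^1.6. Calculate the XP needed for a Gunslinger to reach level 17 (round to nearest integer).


XP = 100 * level^1.6
Substitute level = 17:
XP = 100 * 17^1.6
= 100 * 93.0504
= 9305

9305 XP


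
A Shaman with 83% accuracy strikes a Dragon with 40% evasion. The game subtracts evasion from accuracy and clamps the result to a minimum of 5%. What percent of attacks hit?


accuracy - evasion = 83 - 40 = 43
Apply floor: max(43, 5) = 43
Hit chance = 43%

43%


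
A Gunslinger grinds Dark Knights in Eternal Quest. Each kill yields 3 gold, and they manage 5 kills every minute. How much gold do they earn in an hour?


Gold per minute = 3 * 5 = 15
Gold per hour = 15 * 60 = 900

900 gold/hour


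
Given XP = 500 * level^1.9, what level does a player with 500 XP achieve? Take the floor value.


XP = 500 * level^1.9, so level = (XP / 500)^(1/1.9)
= (500 / 500)^(1/1.9)
= 1.0^0.5263
= 1.0
Floor: level = 1

level 1


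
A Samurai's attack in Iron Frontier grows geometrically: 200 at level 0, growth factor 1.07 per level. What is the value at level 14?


value = base * growth^level
= 200 * 1.07^14
= 200 * 2.578534
= 515.71

515.71 attack


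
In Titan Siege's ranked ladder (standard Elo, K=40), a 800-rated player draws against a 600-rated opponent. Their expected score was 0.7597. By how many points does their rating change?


Elo update: delta = K * (S - Ea), where S = 0.5 (draws)
S - Ea = 0.5 - 0.7597 = -0.2597
Rating change = 40 * -0.2597
= -10.39

-10.39 rating points


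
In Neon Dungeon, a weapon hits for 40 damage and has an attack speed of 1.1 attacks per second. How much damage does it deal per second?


DPS = damage * attack_speed
= 40 * 1.1
= 44.0

44.0 DPS


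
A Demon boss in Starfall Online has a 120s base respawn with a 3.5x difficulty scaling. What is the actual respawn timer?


Respawn time = base * multiplier
= 120 * 3.5
= 420.0 seconds

420.0 seconds


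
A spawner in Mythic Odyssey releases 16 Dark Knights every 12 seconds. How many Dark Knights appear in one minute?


Spawns per minute = count * (60 / interval)
= 16 * (60 / 12)
= 16 * 5.0
= 80.0

80.0 per minute


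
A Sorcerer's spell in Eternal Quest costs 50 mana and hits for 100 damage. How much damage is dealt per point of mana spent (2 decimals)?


Efficiency = damage / mana
= 100 / 50
= 2.00

2.00 dmg/mana


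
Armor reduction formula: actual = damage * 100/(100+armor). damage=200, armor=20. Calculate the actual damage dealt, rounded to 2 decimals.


actual = 200 * 100 / (100 + 20)
= 200 * 100 / 120
= 20000 / 120
= 166.67

166.67 damage


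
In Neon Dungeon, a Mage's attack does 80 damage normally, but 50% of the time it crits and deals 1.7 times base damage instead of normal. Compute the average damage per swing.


E[dmg] = base * (1 + crit_chance * (crit_mult - 1))
cc as decimal = 50/100 = 0.5
cm - 1 = 1.7 - 1 = 0.7
Bonus factor = 0.5 * 0.7 = 0.35
Total multiplier = 1 + 0.35 = 1.35
Expected damage = 80 * 1.35 = 108.00

108.00 damage


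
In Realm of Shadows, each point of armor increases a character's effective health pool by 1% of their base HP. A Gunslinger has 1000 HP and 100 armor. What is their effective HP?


EHP = 1000 * (1 + 100/100)
= 1000 * (1 + 1.0)
= 1000 * 2.0
= 2000.0

2000.0 EHP


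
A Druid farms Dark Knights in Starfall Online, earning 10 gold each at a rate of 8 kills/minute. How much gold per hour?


Gold per minute = 10 * 8 = 80
Gold per hour = 80 * 60 = 4800

4800 gold/hour


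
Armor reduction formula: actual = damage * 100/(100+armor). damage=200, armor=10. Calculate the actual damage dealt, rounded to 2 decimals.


actual = 200 * 100 / (100 + 10)
= 200 * 100 / 110
= 20000 / 110
= 181.82

181.82 damage


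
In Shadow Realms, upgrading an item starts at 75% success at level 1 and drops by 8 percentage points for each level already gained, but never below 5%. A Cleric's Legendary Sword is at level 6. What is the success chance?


raw_rate = 75 - 8 * (6 - 1)
= 75 - 8 * 5
= 75 - 40
= 35
Apply floor: max(35, 5) = 35%

35%


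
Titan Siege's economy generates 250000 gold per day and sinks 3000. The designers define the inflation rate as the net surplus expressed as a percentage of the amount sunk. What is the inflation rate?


Net gold = 250000 - 3000 = 247000
Inflation rate = net / sunk * 100 = 247000 / 3000 * 100
= 82.333333 * 100
= 8233.33%

8233.33%


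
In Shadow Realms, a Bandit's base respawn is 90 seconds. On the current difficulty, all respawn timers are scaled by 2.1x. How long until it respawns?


Respawn time = base * multiplier
= 90 * 2.1
= 189.0 seconds

189.0 seconds


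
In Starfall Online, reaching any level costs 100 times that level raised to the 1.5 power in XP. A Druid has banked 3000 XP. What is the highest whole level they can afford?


XP = 100 * level^1.5, so level = (XP / 100)^(1/1.5)
= (3000 / 100)^(1/1.5)
= 30.0^0.6667
= 9.6549
Floor: level = 9

level 9


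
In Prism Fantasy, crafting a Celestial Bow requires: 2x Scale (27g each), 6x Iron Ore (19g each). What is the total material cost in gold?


Cost breakdown:
  Scale: 2 * 27 = 54
  Iron Ore: 6 * 19 = 114
Total = 54 + 114 = 168

168 gold


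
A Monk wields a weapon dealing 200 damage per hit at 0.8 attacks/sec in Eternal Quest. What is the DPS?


DPS = damage * attack_speed
= 200 * 0.8
= 160.0

160.0 DPS


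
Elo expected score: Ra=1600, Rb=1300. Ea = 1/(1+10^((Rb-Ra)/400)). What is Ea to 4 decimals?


Elo expected score: Ea = 1/(1 + 10^((Rb-Ra)/400))
Rb - Ra = 1300 - 1600 = -300
(Rb-Ra)/400 = -300/400 = -0.75
10^-0.75 = 0.177828
Ea = 1/(1 + 0.177828) = 1/1.177828 = 0.8490

0.8490


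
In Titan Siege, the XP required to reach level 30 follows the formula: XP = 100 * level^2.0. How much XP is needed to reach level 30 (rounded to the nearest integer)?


XP = 100 * level^2.0
Substitute level = 30:
XP = 100 * 30^2.0
= 100 * 900.0
= 90000

90000 XP


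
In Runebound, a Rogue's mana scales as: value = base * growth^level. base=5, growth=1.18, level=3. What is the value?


value = base * growth^level
= 5 * 1.18^3
= 5 * 1.643032
= 8.22

8.22 mana


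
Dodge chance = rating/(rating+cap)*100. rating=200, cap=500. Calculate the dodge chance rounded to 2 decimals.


dodge% = 200 / (200 + 500) * 100
= 200 / 700 * 100
= 0.285714 * 100
= 28.57%

28.57%


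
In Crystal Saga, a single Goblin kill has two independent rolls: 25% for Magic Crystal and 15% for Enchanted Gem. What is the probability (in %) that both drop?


For independent events, P(both) = P(A) * P(B)
= 25% * 15%
= 375 / 100 %
= 3.75%

3.75%


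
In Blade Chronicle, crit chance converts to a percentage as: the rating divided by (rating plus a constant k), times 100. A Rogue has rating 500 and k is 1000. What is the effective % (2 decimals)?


effective% = rating / (rating + k) * 100
= 500 / (500 + 1000) * 100
= 500 / 1500 * 100
= 0.333333 * 100
= 33.33%

33.33%


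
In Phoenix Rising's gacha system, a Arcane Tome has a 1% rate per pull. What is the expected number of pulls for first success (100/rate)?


Expected pulls for a geometric distribution = 1/p = 100 / rate%
= 100 / 1
= 100.0

100.0 pulls


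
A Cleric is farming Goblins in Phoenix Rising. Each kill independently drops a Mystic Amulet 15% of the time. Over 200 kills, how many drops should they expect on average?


Expected drops = kills * (drop_rate / 100)
= 200 * (15 / 100)
= 200 * 0.15
= 30.0

30.0 drops


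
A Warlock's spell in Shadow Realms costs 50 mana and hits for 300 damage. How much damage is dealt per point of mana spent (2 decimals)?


Efficiency = damage / mana
= 300 / 50
= 6.00

6.00 dmg/mana


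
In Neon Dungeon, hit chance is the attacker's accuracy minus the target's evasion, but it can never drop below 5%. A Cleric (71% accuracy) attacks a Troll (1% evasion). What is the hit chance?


accuracy - evasion = 71 - 1 = 70
Apply floor: max(70, 5) = 70
Hit chance = 70%

70%


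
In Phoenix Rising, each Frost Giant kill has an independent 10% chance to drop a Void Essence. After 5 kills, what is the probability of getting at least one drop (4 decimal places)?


P(at least one) = 1 - P(none) = 1 - (1-p)^n
p = 10/100 = 0.1
1 - p = 0.9
(1 - p)^5 = 0.9^5 = 0.590490
P(at least one) = 1 - 0.590490 = 0.4095

0.4095


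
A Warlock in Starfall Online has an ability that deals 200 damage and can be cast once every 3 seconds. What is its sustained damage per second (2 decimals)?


DPS = damage / cooldown
= 200 / 3
= 66.67

66.67 DPS


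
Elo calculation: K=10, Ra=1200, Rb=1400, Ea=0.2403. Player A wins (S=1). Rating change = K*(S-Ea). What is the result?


Elo update: delta = K * (S - Ea), where S = 1 (wins)
S - Ea = 1 - 0.2403 = 0.7597
Rating change = 10 * 0.7597
= 7.60

7.60 rating points


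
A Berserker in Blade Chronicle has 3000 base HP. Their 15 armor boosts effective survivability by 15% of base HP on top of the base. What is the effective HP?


EHP = 3000 * (1 + 15/100)
= 3000 * (1 + 0.15)
= 3000 * 1.15
= 3450.0

3450.0 EHP


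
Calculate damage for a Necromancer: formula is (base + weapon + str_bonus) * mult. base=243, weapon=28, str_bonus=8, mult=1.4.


Sum base + weapon + str = 243 + 28 + 8 = 279
Multiply by 1.4:
279 * 1.4 = 390.6

390.6 damage


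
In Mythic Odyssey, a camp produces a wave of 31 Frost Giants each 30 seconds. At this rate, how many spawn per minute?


Spawns per minute = count * (60 / interval)
= 31 * (60 / 30)
= 31 * 2.0
= 62.0

62.0 per minute


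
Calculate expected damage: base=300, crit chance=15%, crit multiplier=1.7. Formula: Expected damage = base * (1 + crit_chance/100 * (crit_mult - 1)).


E[dmg] = base * (1 + crit_chance * (crit_mult - 1))
cc as decimal = 15/100 = 0.15
cm - 1 = 1.7 - 1 = 0.7
Bonus factor = 0.15 * 0.7 = 0.105
Total multiplier = 1 + 0.105 = 1.105
Expected damage = 300 * 1.105 = 331.50

331.50 damage


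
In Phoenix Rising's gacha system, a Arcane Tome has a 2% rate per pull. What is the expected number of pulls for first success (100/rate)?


Expected pulls for a geometric distribution = 1/p = 100 / rate%
= 100 / 2
= 50.0

50.0 pulls


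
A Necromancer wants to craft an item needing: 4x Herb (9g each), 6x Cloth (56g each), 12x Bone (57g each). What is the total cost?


Cost breakdown:
  Herb: 4 * 9 = 36
  Cloth: 6 * 56 = 336
  Bone: 12 * 57 = 684
Total = 36 + 336 + 684 = 1056

1056 gold


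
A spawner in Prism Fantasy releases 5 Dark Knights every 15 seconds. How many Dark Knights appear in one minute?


Spawns per minute = count * (60 / interval)
= 5 * (60 / 15)
= 5 * 4.0
= 20.0

20.0 per minute


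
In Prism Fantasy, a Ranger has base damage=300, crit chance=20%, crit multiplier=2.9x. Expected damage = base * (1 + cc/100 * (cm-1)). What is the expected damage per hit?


E[dmg] = base * (1 + crit_chance * (crit_mult - 1))
cc as decimal = 20/100 = 0.2
cm - 1 = 2.9 - 1 = 1.9
Bonus factor = 0.2 * 1.9 = 0.38
Total multiplier = 1 + 0.38 = 1.38
Expected damage = 300 * 1.38 = 414.00

414.00 damage


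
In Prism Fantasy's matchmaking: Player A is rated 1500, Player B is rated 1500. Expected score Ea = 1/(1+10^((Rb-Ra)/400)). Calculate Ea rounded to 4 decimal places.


Elo expected score: Ea = 1/(1 + 10^((Rb-Ra)/400))
Rb - Ra = 1500 - 1500 = 0
(Rb-Ra)/400 = 0/400 = 0.0
10^0.0 = 1.0
Ea = 1/(1 + 1.0) = 1/2.0 = 0.5000

0.5000


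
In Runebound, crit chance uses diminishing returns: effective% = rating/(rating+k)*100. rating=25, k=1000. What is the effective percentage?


effective% = rating / (rating + k) * 100
= 25 / (25 + 1000) * 100
= 25 / 1025 * 100
= 0.02439 * 100
= 2.44%

2.44%


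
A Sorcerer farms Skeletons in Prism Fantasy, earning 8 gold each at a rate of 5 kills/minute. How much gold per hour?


Gold per minute = 8 * 5 = 40
Gold per hour = 40 * 60 = 2400

2400 gold/hour


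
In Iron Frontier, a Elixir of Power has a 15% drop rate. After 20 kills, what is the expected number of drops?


Expected drops = kills * (drop_rate / 100)
= 20 * (15 / 100)
= 20 * 0.15
= 3.0

3.0 drops


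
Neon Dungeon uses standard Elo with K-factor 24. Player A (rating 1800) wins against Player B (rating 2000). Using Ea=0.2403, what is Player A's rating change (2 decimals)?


Elo update: delta = K * (S - Ea), where S = 1 (wins)
S - Ea = 1 - 0.2403 = 0.7597
Rating change = 24 * 0.7597
= 18.23

18.23 rating points


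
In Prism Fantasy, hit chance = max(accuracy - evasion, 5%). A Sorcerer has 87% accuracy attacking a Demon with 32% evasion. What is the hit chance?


accuracy - evasion = 87 - 32 = 55
Apply floor: max(55, 5) = 55
Hit chance = 55%

55%


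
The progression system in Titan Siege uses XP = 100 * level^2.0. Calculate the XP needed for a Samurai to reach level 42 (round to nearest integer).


XP = 100 * level^2.0
Substitute level = 42:
XP = 100 * 42^2.0
= 100 * 1764.0
= 176400

176400 XP


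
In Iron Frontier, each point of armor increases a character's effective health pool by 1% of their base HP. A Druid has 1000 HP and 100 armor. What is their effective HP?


EHP = 1000 * (1 + 100/100)
= 1000 * (1 + 1.0)
= 1000 * 2.0
= 2000.0

2000.0 EHP


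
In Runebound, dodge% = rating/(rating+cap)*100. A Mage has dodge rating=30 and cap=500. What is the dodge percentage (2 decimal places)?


dodge% = 30 / (30 + 500) * 100
= 30 / 530 * 100
= 0.056604 * 100
= 5.66%

5.66%


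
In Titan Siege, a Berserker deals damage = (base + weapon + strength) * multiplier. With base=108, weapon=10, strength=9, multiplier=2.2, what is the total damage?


Sum base + weapon + str = 108 + 10 + 9 = 127
Multiply by 2.2:
127 * 2.2 = 279.4

279.4 damage


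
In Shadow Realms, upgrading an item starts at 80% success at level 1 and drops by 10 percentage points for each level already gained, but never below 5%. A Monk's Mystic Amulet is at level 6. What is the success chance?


raw_rate = 80 - 10 * (6 - 1)
= 80 - 10 * 5
= 80 - 50
= 30
Apply floor: max(30, 5) = 30%

30%


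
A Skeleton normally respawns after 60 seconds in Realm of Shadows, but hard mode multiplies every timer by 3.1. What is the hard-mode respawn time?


Respawn time = base * multiplier
= 60 * 3.1
= 186.0 seconds

186.0 seconds


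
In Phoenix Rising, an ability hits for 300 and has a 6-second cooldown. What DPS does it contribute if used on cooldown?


DPS = damage / cooldown
= 300 / 6
= 50.00

50.00 DPS


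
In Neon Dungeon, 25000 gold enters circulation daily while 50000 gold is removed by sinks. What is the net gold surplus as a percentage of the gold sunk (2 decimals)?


Net gold = 25000 - 50000 = -25000
Inflation rate = net / sunk * 100 = -25000 / 50000 * 100
= -0.5 * 100
= -50.00%

-50.00%


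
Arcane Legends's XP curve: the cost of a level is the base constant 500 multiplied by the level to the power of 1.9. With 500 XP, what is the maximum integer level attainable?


XP = 500 * level^1.9, so level = (XP / 500)^(1/1.9)
= (500 / 500)^(1/1.9)
= 1.0^0.5263
= 1.0
Floor: level = 1

level 1
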